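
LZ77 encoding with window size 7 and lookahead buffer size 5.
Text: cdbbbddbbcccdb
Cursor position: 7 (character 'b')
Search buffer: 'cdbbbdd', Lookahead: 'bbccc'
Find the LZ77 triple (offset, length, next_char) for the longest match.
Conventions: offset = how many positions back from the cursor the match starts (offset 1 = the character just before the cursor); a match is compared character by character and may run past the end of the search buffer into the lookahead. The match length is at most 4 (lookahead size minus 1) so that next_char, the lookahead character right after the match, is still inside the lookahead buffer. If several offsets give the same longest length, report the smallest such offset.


Try each offset into the search buffer:
  offset=1 (pos 6, char 'd'): match length 0
  offset=2 (pos 5, char 'd'): match length 0
  offset=3 (pos 4, char 'b'): match length 1
  offset=4 (pos 3, char 'b'): match length 2
  offset=5 (pos 2, char 'b'): match length 2
  offset=6 (pos 1, char 'd'): match length 0
  offset=7 (pos 0, char 'c'): match length 0
Longest match has length 2, found at offsets 4, 5; take the smallest, offset 4.
next_char = character at position 7 + 2 = 9 -> 'c'

Best match: offset=4, length=2 (matching 'bb' starting at position 3)
LZ77 triple: (4, 2, 'c')


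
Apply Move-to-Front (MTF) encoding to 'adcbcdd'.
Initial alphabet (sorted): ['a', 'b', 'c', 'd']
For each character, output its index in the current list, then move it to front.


MTF encoding:
'a': index 0 in ['a', 'b', 'c', 'd'] -> ['a', 'b', 'c', 'd']
'd': index 3 in ['a', 'b', 'c', 'd'] -> ['d', 'a', 'b', 'c']
'c': index 3 in ['d', 'a', 'b', 'c'] -> ['c', 'd', 'a', 'b']
'b': index 3 in ['c', 'd', 'a', 'b'] -> ['b', 'c', 'd', 'a']
'c': index 1 in ['b', 'c', 'd', 'a'] -> ['c', 'b', 'd', 'a']
'd': index 2 in ['c', 'b', 'd', 'a'] -> ['d', 'c', 'b', 'a']
'd': index 0 in ['d', 'c', 'b', 'a'] -> ['d', 'c', 'b', 'a']


Output: [0, 3, 3, 3, 1, 2, 0]


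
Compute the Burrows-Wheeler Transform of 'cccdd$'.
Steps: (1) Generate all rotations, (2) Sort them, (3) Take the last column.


Rotations (sorted):
  0: $cccdd -> last char: d
  1: cccdd$ -> last char: $
  2: ccdd$c -> last char: c
  3: cdd$cc -> last char: c
  4: d$cccd -> last char: d
  5: dd$ccc -> last char: c


BWT = d$ccdc


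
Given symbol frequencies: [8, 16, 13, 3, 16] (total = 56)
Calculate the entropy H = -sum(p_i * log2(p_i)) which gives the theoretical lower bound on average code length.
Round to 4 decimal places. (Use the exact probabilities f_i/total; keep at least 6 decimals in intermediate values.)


Per-symbol terms -p_i * log2(p_i) with p_i = f_i/56:
  p = 8/56 = 0.142857: log2(p) = -2.807355, -p*log2(p) = 0.401051
  p = 16/56 = 0.285714: log2(p) = -1.807355, -p*log2(p) = 0.516387
  p = 13/56 = 0.232143: log2(p) = -2.106915, -p*log2(p) = 0.489105
  p = 3/56 = 0.053571: log2(p) = -4.222392, -p*log2(p) = 0.226200
  p = 16/56 = 0.285714: log2(p) = -1.807355, -p*log2(p) = 0.516387
H = 0.401051 + 0.516387 + 0.489105 + 0.226200 + 0.516387 = 2.149130

H = 2.1491 bits/symbol


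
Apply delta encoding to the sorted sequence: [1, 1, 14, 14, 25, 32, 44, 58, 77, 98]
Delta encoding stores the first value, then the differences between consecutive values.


First value: 1
Deltas:
  1 - 1 = 0
  14 - 1 = 13
  14 - 14 = 0
  25 - 14 = 11
  32 - 25 = 7
  44 - 32 = 12
  58 - 44 = 14
  77 - 58 = 19
  98 - 77 = 21


Delta encoded: [1, 0, 13, 0, 11, 7, 12, 14, 19, 21]


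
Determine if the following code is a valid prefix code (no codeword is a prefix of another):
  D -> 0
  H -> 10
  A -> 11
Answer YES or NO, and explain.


Checking each pair (does one codeword prefix another?):
  D='0' vs H='10': no prefix
  D='0' vs A='11': no prefix
  H='10' vs D='0': no prefix
  H='10' vs A='11': no prefix
  A='11' vs D='0': no prefix
  A='11' vs H='10': no prefix
No violation found over all pairs.

YES -- this is a valid prefix code. No codeword is a prefix of any other codeword.


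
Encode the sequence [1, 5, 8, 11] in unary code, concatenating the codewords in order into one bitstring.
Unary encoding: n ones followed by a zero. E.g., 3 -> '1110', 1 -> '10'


Encode each number as n ones followed by a terminating 0:
  1 -> 10 (2 bits)
  5 -> 111110 (6 bits)
  8 -> 111111110 (9 bits)
  11 -> 111111111110 (12 bits)
Total length = 2 + 6 + 9 + 12 = 29 bits.

Unary([1, 5, 8, 11]) = 10111110111111110111111111110 (29 bits)


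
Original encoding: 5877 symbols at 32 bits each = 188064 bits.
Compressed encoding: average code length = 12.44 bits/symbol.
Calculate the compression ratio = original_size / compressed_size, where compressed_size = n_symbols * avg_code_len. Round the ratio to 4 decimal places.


original_size = n_symbols * orig_bits = 5877 * 32 = 188064 bits
compressed_size = n_symbols * avg_code_len = 5877 * 12.44 = 73109.88 bits
ratio = original_size / compressed_size = 188064 / 73109.88 = 2.5723

Compression ratio = 2.5723


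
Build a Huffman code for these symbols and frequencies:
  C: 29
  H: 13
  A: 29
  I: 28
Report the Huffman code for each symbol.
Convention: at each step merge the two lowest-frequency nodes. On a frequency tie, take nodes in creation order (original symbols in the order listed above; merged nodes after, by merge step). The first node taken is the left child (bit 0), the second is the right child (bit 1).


Huffman tree construction:
Step 1: Merge H(13) + I(28) = 41
Step 2: Merge C(29) + A(29) = 58
Step 3: Merge (H+I)(41) + (C+A)(58) = 99
Read each symbol's code off the tree from the root (left child = 0, right child = 1).

Codes:
  C: 10 (length 2)
  H: 00 (length 2)
  A: 11 (length 2)
  I: 01 (length 2)
Average code length: 198/99 = 2.0000 bits/symbol


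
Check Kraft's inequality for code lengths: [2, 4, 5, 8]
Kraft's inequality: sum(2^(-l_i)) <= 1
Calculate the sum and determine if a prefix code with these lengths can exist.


Sum = 2^(-2) + 2^(-4) + 2^(-5) + 2^(-8)
    = 0.25 + 0.0625 + 0.03125 + 0.00390625
    = 89/256 = 0.34765625
Since 0.34765625 <= 1, Kraft's inequality IS satisfied.
A prefix code with these lengths CAN exist.

Kraft sum = 0.34765625. Satisfied.


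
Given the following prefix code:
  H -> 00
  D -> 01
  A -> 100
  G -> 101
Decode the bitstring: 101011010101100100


Decoding step by step:
Bits 101 -> G
Bits 01 -> D
Bits 101 -> G
Bits 01 -> D
Bits 01 -> D
Bits 100 -> A
Bits 100 -> A


Decoded message: GDGDDAA


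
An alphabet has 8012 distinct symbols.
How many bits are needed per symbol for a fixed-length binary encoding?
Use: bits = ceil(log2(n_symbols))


log2(8012) = 12.9679
Bracket: 2^12 = 4096 < 8012 <= 2^13 = 8192
So ceil(log2(8012)) = 13

bits = ceil(log2(8012)) = ceil(12.9679) = 13 bits


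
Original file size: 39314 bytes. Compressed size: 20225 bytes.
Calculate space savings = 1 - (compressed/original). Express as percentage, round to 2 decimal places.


ratio = compressed/original = 20225/39314 = 0.514448
savings = 1 - ratio = 1 - 0.514448 = 0.485552
as a percentage: 0.485552 * 100 = 48.56%

Space savings = 1 - 20225/39314 = 48.56%


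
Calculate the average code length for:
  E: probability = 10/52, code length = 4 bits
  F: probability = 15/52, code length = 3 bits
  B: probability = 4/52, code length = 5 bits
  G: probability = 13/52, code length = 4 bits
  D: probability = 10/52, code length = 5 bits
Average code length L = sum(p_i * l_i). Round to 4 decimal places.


Weighted contributions p_i * l_i:
  E: (10/52) * 4 = 40/52
  F: (15/52) * 3 = 45/52
  B: (4/52) * 5 = 20/52
  G: (13/52) * 4 = 52/52
  D: (10/52) * 5 = 50/52
Sum = (40 + 45 + 20 + 52 + 50)/52 = 207/52

L = 207/52 = 3.9808 bits/symbol


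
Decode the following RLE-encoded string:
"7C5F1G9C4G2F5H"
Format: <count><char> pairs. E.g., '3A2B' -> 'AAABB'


Expanding each <count><char> pair:
  7C -> 'CCCCCCC'
  5F -> 'FFFFF'
  1G -> 'G'
  9C -> 'CCCCCCCCC'
  4G -> 'GGGG'
  2F -> 'FF'
  5H -> 'HHHHH'

Decoded = CCCCCCCFFFFFGCCCCCCCCCGGGGFFHHHHH


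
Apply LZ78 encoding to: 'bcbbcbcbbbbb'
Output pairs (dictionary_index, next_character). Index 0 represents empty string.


LZ78 encoding steps:
Dictionary: {0: ''}
Step 1: w='' (idx 0), next='b' -> output (0, 'b'), add 'b' as idx 1
Step 2: w='' (idx 0), next='c' -> output (0, 'c'), add 'c' as idx 2
Step 3: w='b' (idx 1), next='b' -> output (1, 'b'), add 'bb' as idx 3
Step 4: w='c' (idx 2), next='b' -> output (2, 'b'), add 'cb' as idx 4
Step 5: w='cb' (idx 4), next='b' -> output (4, 'b'), add 'cbb' as idx 5
Step 6: w='bb' (idx 3), next='b' -> output (3, 'b'), add 'bbb' as idx 6


Encoded: [(0, 'b'), (0, 'c'), (1, 'b'), (2, 'b'), (4, 'b'), (3, 'b')]


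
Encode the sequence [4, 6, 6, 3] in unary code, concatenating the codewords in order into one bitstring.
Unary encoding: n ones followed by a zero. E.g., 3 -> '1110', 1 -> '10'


Encode each number as n ones followed by a terminating 0:
  4 -> 11110 (5 bits)
  6 -> 1111110 (7 bits)
  6 -> 1111110 (7 bits)
  3 -> 1110 (4 bits)
Total length = 5 + 7 + 7 + 4 = 23 bits.

Unary([4, 6, 6, 3]) = 11110111111011111101110 (23 bits)


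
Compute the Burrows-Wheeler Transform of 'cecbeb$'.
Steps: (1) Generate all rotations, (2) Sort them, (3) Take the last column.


Rotations (sorted):
  0: $cecbeb -> last char: b
  1: b$cecbe -> last char: e
  2: beb$cec -> last char: c
  3: cbeb$ce -> last char: e
  4: cecbeb$ -> last char: $
  5: eb$cecb -> last char: b
  6: ecbeb$c -> last char: c


BWT = bece$bc


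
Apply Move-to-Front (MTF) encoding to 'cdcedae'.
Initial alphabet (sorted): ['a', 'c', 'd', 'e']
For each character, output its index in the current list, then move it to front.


MTF encoding:
'c': index 1 in ['a', 'c', 'd', 'e'] -> ['c', 'a', 'd', 'e']
'd': index 2 in ['c', 'a', 'd', 'e'] -> ['d', 'c', 'a', 'e']
'c': index 1 in ['d', 'c', 'a', 'e'] -> ['c', 'd', 'a', 'e']
'e': index 3 in ['c', 'd', 'a', 'e'] -> ['e', 'c', 'd', 'a']
'd': index 2 in ['e', 'c', 'd', 'a'] -> ['d', 'e', 'c', 'a']
'a': index 3 in ['d', 'e', 'c', 'a'] -> ['a', 'd', 'e', 'c']
'e': index 2 in ['a', 'd', 'e', 'c'] -> ['e', 'a', 'd', 'c']


Output: [1, 2, 1, 3, 2, 3, 2]


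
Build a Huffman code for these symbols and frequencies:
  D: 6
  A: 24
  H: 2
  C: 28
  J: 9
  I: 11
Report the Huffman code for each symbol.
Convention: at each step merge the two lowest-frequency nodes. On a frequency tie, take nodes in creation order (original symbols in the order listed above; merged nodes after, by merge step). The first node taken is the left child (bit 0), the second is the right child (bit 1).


Huffman tree construction:
Step 1: Merge H(2) + D(6) = 8
Step 2: Merge (H+D)(8) + J(9) = 17
Step 3: Merge I(11) + ((H+D)+J)(17) = 28
Step 4: Merge A(24) + C(28) = 52
Step 5: Merge (I+((H+D)+J))(28) + (A+C)(52) = 80
Read each symbol's code off the tree from the root (left child = 0, right child = 1).

Codes:
  D: 0101 (length 4)
  A: 10 (length 2)
  H: 0100 (length 4)
  C: 11 (length 2)
  J: 011 (length 3)
  I: 00 (length 2)
Average code length: 185/80 = 2.3125 bits/symbol


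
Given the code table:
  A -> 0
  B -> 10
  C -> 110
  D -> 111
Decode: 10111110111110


Decoding:
10 -> B
111 -> D
110 -> C
111 -> D
110 -> C


Result: BDCDC


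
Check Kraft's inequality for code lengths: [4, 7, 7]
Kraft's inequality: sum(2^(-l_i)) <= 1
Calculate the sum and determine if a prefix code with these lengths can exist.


Sum = 2^(-4) + 2^(-7) + 2^(-7)
    = 0.0625 + 0.0078125 + 0.0078125
    = 10/128 = 0.078125
Since 0.078125 <= 1, Kraft's inequality IS satisfied.
A prefix code with these lengths CAN exist.

Kraft sum = 0.078125. Satisfied.


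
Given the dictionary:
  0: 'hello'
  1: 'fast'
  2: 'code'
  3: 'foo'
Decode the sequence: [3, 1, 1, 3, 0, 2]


Look up each index in the dictionary:
  3 -> 'foo'
  1 -> 'fast'
  1 -> 'fast'
  3 -> 'foo'
  0 -> 'hello'
  2 -> 'code'

Decoded: "foo fast fast foo hello code"


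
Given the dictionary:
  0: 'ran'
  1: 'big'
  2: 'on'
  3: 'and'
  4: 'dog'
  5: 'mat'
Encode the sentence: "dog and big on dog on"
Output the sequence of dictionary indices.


Look up each word in the dictionary:
  'dog' -> 4
  'and' -> 3
  'big' -> 1
  'on' -> 2
  'dog' -> 4
  'on' -> 2

Encoded: [4, 3, 1, 2, 4, 2]


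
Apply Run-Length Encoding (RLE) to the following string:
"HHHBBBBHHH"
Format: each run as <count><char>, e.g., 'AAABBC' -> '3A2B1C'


Scanning runs left to right:
  i=0: run of 'H' x 3 -> '3H'
  i=3: run of 'B' x 4 -> '4B'
  i=7: run of 'H' x 3 -> '3H'

RLE = 3H4B3H


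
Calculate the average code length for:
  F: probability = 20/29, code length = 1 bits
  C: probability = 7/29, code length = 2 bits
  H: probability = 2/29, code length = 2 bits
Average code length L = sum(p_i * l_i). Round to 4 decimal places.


Weighted contributions p_i * l_i:
  F: (20/29) * 1 = 20/29
  C: (7/29) * 2 = 14/29
  H: (2/29) * 2 = 4/29
Sum = (20 + 14 + 4)/29 = 38/29

L = 38/29 = 1.3103 bits/symbol


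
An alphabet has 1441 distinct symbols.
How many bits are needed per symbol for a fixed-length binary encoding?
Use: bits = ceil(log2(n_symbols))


log2(1441) = 10.4929
Bracket: 2^10 = 1024 < 1441 <= 2^11 = 2048
So ceil(log2(1441)) = 11

bits = ceil(log2(1441)) = ceil(10.4929) = 11 bits


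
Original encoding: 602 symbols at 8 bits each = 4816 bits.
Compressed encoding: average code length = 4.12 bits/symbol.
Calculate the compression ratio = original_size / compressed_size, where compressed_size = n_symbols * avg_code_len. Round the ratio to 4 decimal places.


original_size = n_symbols * orig_bits = 602 * 8 = 4816 bits
compressed_size = n_symbols * avg_code_len = 602 * 4.12 = 2480.24 bits
ratio = original_size / compressed_size = 4816 / 2480.24 = 1.9417

Compression ratio = 1.9417


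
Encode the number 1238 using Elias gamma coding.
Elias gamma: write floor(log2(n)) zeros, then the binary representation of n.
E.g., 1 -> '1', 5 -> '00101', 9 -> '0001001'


num_bits = floor(log2(1238)) + 1 = 11
leading_zeros = num_bits - 1 = 10
binary(1238) = 10011010110

Elias gamma(1238) = '0000000000' + '10011010110' = 000000000010011010110 (21 bits)


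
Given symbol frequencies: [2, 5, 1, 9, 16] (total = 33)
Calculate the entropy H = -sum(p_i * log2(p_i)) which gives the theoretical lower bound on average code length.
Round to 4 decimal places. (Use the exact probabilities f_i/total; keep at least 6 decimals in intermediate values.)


Per-symbol terms -p_i * log2(p_i) with p_i = f_i/33:
  p = 2/33 = 0.060606: log2(p) = -4.044394, -p*log2(p) = 0.245115
  p = 5/33 = 0.151515: log2(p) = -2.722466, -p*log2(p) = 0.412495
  p = 1/33 = 0.030303: log2(p) = -5.044394, -p*log2(p) = 0.152860
  p = 9/33 = 0.272727: log2(p) = -1.874469, -p*log2(p) = 0.511219
  p = 16/33 = 0.484848: log2(p) = -1.044394, -p*log2(p) = 0.506373
H = 0.245115 + 0.412495 + 0.152860 + 0.511219 + 0.506373 = 1.828062

H = 1.8281 bits/symbol


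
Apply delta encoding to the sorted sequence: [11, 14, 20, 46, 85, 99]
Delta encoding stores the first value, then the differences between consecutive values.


First value: 11
Deltas:
  14 - 11 = 3
  20 - 14 = 6
  46 - 20 = 26
  85 - 46 = 39
  99 - 85 = 14


Delta encoded: [11, 3, 6, 26, 39, 14]


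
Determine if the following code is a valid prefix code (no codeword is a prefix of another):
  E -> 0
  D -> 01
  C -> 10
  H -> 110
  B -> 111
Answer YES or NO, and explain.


Checking each pair (does one codeword prefix another?):
  E='0' vs D='01': prefix -- VIOLATION

NO -- this is NOT a valid prefix code. E (0) is a prefix of D (01).


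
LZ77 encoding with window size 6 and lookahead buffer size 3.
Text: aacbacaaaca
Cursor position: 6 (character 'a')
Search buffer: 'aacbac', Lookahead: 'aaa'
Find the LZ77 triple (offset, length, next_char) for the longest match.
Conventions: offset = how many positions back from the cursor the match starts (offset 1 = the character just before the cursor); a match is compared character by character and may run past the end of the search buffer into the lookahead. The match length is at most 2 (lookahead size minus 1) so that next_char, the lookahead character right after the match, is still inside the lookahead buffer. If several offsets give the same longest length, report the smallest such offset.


Try each offset into the search buffer:
  offset=1 (pos 5, char 'c'): match length 0
  offset=2 (pos 4, char 'a'): match length 1
  offset=3 (pos 3, char 'b'): match length 0
  offset=4 (pos 2, char 'c'): match length 0
  offset=5 (pos 1, char 'a'): match length 1
  offset=6 (pos 0, char 'a'): match length 2
Longest match has length 2 at offset 6.
next_char = character at position 6 + 2 = 8 -> 'a'

Best match: offset=6, length=2 (matching 'aa' starting at position 0)
LZ77 triple: (6, 2, 'a')


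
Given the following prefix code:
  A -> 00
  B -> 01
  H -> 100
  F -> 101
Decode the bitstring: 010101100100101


Decoding step by step:
Bits 01 -> B
Bits 01 -> B
Bits 01 -> B
Bits 100 -> H
Bits 100 -> H
Bits 101 -> F


Decoded message: BBBHHF


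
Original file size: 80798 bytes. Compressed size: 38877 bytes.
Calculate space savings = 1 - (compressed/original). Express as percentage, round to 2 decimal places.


ratio = compressed/original = 38877/80798 = 0.481163
savings = 1 - ratio = 1 - 0.481163 = 0.518837
as a percentage: 0.518837 * 100 = 51.88%

Space savings = 1 - 38877/80798 = 51.88%


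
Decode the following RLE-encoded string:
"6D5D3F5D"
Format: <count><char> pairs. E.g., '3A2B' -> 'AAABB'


Expanding each <count><char> pair:
  6D -> 'DDDDDD'
  5D -> 'DDDDD'
  3F -> 'FFF'
  5D -> 'DDDDD'

Decoded = DDDDDDDDDDDFFFDDDDD


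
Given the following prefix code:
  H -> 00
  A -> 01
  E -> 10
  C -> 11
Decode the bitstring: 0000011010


Decoding step by step:
Bits 00 -> H
Bits 00 -> H
Bits 01 -> A
Bits 10 -> E
Bits 10 -> E


Decoded message: HHAEE


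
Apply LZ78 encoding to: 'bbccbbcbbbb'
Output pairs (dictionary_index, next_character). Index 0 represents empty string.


LZ78 encoding steps:
Dictionary: {0: ''}
Step 1: w='' (idx 0), next='b' -> output (0, 'b'), add 'b' as idx 1
Step 2: w='b' (idx 1), next='c' -> output (1, 'c'), add 'bc' as idx 2
Step 3: w='' (idx 0), next='c' -> output (0, 'c'), add 'c' as idx 3
Step 4: w='b' (idx 1), next='b' -> output (1, 'b'), add 'bb' as idx 4
Step 5: w='c' (idx 3), next='b' -> output (3, 'b'), add 'cb' as idx 5
Step 6: w='bb' (idx 4), next='b' -> output (4, 'b'), add 'bbb' as idx 6


Encoded: [(0, 'b'), (1, 'c'), (0, 'c'), (1, 'b'), (3, 'b'), (4, 'b')]


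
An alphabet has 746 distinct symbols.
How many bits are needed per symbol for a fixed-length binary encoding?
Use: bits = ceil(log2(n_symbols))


log2(746) = 9.543
Bracket: 2^9 = 512 < 746 <= 2^10 = 1024
So ceil(log2(746)) = 10

bits = ceil(log2(746)) = ceil(9.543) = 10 bits


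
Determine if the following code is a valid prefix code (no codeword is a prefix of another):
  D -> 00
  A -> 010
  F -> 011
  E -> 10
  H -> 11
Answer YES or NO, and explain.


Checking each pair (does one codeword prefix another?):
  D='00' vs A='010': no prefix
  D='00' vs F='011': no prefix
  D='00' vs E='10': no prefix
  D='00' vs H='11': no prefix
  A='010' vs D='00': no prefix
  A='010' vs F='011': no prefix
  A='010' vs E='10': no prefix
  A='010' vs H='11': no prefix
  F='011' vs D='00': no prefix
  F='011' vs A='010': no prefix
  F='011' vs E='10': no prefix
  F='011' vs H='11': no prefix
  E='10' vs D='00': no prefix
  E='10' vs A='010': no prefix
  E='10' vs F='011': no prefix
  E='10' vs H='11': no prefix
  H='11' vs D='00': no prefix
  H='11' vs A='010': no prefix
  H='11' vs F='011': no prefix
  H='11' vs E='10': no prefix
No violation found over all pairs.

YES -- this is a valid prefix code. No codeword is a prefix of any other codeword.


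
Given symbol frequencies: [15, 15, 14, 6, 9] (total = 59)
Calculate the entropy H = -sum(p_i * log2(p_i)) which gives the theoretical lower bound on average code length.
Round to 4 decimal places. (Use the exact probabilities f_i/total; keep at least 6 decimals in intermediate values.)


Per-symbol terms -p_i * log2(p_i) with p_i = f_i/59:
  p = 15/59 = 0.254237: log2(p) = -1.975752, -p*log2(p) = 0.502310
  p = 15/59 = 0.254237: log2(p) = -1.975752, -p*log2(p) = 0.502310
  p = 14/59 = 0.237288: log2(p) = -2.075288, -p*log2(p) = 0.492441
  p = 6/59 = 0.101695: log2(p) = -3.297681, -p*log2(p) = 0.335357
  p = 9/59 = 0.152542: log2(p) = -2.712718, -p*log2(p) = 0.413804
H = 0.502310 + 0.502310 + 0.492441 + 0.335357 + 0.413804 = 2.246222

H = 2.2462 bits/symbol


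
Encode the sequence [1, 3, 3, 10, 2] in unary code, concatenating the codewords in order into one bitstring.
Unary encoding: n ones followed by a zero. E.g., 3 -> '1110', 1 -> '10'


Encode each number as n ones followed by a terminating 0:
  1 -> 10 (2 bits)
  3 -> 1110 (4 bits)
  3 -> 1110 (4 bits)
  10 -> 11111111110 (11 bits)
  2 -> 110 (3 bits)
Total length = 2 + 4 + 4 + 11 + 3 = 24 bits.

Unary([1, 3, 3, 10, 2]) = 101110111011111111110110 (24 bits)


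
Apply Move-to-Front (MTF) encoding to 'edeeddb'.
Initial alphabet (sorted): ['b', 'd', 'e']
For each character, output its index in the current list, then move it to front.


MTF encoding:
'e': index 2 in ['b', 'd', 'e'] -> ['e', 'b', 'd']
'd': index 2 in ['e', 'b', 'd'] -> ['d', 'e', 'b']
'e': index 1 in ['d', 'e', 'b'] -> ['e', 'd', 'b']
'e': index 0 in ['e', 'd', 'b'] -> ['e', 'd', 'b']
'd': index 1 in ['e', 'd', 'b'] -> ['d', 'e', 'b']
'd': index 0 in ['d', 'e', 'b'] -> ['d', 'e', 'b']
'b': index 2 in ['d', 'e', 'b'] -> ['b', 'd', 'e']


Output: [2, 2, 1, 0, 1, 0, 2]


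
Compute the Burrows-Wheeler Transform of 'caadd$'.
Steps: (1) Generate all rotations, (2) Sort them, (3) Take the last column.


Rotations (sorted):
  0: $caadd -> last char: d
  1: aadd$c -> last char: c
  2: add$ca -> last char: a
  3: caadd$ -> last char: $
  4: d$caad -> last char: d
  5: dd$caa -> last char: a


BWT = dca$da


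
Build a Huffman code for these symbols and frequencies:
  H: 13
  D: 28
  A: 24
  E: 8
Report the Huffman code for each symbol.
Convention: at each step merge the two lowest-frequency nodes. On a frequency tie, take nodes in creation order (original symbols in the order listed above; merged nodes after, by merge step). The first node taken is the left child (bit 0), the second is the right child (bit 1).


Huffman tree construction:
Step 1: Merge E(8) + H(13) = 21
Step 2: Merge (E+H)(21) + A(24) = 45
Step 3: Merge D(28) + ((E+H)+A)(45) = 73
Read each symbol's code off the tree from the root (left child = 0, right child = 1).

Codes:
  H: 101 (length 3)
  D: 0 (length 1)
  A: 11 (length 2)
  E: 100 (length 3)
Average code length: 139/73 = 1.9041 bits/symbol


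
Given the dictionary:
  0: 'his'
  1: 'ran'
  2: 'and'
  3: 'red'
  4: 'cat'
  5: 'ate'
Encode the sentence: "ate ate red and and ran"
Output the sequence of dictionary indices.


Look up each word in the dictionary:
  'ate' -> 5
  'ate' -> 5
  'red' -> 3
  'and' -> 2
  'and' -> 2
  'ran' -> 1

Encoded: [5, 5, 3, 2, 2, 1]


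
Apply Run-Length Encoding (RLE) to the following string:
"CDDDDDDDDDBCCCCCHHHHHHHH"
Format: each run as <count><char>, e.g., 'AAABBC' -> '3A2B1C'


Scanning runs left to right:
  i=0: run of 'C' x 1 -> '1C'
  i=1: run of 'D' x 9 -> '9D'
  i=10: run of 'B' x 1 -> '1B'
  i=11: run of 'C' x 5 -> '5C'
  i=16: run of 'H' x 8 -> '8H'

RLE = 1C9D1B5C8H


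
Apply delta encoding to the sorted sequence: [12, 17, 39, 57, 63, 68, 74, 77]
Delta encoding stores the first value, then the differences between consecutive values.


First value: 12
Deltas:
  17 - 12 = 5
  39 - 17 = 22
  57 - 39 = 18
  63 - 57 = 6
  68 - 63 = 5
  74 - 68 = 6
  77 - 74 = 3


Delta encoded: [12, 5, 22, 18, 6, 5, 6, 3]


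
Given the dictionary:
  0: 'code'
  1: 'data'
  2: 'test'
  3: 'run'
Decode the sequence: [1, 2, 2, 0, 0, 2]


Look up each index in the dictionary:
  1 -> 'data'
  2 -> 'test'
  2 -> 'test'
  0 -> 'code'
  0 -> 'code'
  2 -> 'test'

Decoded: "data test test code code test"


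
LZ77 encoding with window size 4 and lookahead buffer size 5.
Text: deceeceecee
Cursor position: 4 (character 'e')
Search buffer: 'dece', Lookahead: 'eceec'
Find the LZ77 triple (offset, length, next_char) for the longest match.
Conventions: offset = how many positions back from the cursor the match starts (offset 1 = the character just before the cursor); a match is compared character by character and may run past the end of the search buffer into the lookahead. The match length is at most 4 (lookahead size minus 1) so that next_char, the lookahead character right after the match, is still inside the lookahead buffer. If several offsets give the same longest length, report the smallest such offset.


Try each offset into the search buffer:
  offset=1 (pos 3, char 'e'): match length 1
  offset=2 (pos 2, char 'c'): match length 0
  offset=3 (pos 1, char 'e'): match length 4
  offset=4 (pos 0, char 'd'): match length 0
Longest match has length 4 at offset 3.
next_char = character at position 4 + 4 = 8 -> 'c'

Best match: offset=3, length=4 (matching 'ecee' starting at position 1)
LZ77 triple: (3, 4, 'c')


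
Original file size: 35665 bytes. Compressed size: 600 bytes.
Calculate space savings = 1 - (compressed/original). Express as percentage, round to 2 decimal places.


ratio = compressed/original = 600/35665 = 0.016823
savings = 1 - ratio = 1 - 0.016823 = 0.983177
as a percentage: 0.983177 * 100 = 98.32%

Space savings = 1 - 600/35665 = 98.32%


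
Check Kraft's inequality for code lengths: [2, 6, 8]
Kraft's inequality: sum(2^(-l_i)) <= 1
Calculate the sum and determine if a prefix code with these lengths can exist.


Sum = 2^(-2) + 2^(-6) + 2^(-8)
    = 0.25 + 0.015625 + 0.00390625
    = 69/256 = 0.26953125
Since 0.26953125 <= 1, Kraft's inequality IS satisfied.
A prefix code with these lengths CAN exist.

Kraft sum = 0.26953125. Satisfied.


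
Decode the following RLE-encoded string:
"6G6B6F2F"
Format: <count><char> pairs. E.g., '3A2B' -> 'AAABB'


Expanding each <count><char> pair:
  6G -> 'GGGGGG'
  6B -> 'BBBBBB'
  6F -> 'FFFFFF'
  2F -> 'FF'

Decoded = GGGGGGBBBBBBFFFFFFFF


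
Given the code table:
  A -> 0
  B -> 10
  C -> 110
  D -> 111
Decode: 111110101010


Decoding:
111 -> D
110 -> C
10 -> B
10 -> B
10 -> B


Result: DCBBB


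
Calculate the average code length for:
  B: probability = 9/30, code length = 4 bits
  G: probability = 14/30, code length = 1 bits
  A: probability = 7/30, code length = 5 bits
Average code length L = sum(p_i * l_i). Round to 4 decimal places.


Weighted contributions p_i * l_i:
  B: (9/30) * 4 = 36/30
  G: (14/30) * 1 = 14/30
  A: (7/30) * 5 = 35/30
Sum = (36 + 14 + 35)/30 = 85/30

L = 85/30 = 2.8333 bits/symbol


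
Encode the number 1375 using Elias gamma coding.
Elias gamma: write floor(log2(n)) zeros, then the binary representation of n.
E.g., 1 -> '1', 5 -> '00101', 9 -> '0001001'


num_bits = floor(log2(1375)) + 1 = 11
leading_zeros = num_bits - 1 = 10
binary(1375) = 10101011111

Elias gamma(1375) = '0000000000' + '10101011111' = 000000000010101011111 (21 bits)


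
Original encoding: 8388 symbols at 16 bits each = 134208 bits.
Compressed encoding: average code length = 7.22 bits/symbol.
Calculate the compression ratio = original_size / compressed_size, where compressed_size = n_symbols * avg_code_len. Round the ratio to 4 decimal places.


original_size = n_symbols * orig_bits = 8388 * 16 = 134208 bits
compressed_size = n_symbols * avg_code_len = 8388 * 7.22 = 60561.36 bits
ratio = original_size / compressed_size = 134208 / 60561.36 = 2.2161

Compression ratio = 2.2161


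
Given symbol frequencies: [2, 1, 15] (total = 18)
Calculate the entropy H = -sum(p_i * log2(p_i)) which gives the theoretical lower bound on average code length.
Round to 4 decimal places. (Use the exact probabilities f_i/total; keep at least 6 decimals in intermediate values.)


Per-symbol terms -p_i * log2(p_i) with p_i = f_i/18:
  p = 2/18 = 0.111111: log2(p) = -3.169925, -p*log2(p) = 0.352214
  p = 1/18 = 0.055556: log2(p) = -4.169925, -p*log2(p) = 0.231663
  p = 15/18 = 0.833333: log2(p) = -0.263034, -p*log2(p) = 0.219195
H = 0.352214 + 0.231663 + 0.219195 = 0.803072

H = 0.8031 bits/symbol


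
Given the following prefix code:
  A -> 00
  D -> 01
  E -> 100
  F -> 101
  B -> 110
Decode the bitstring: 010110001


Decoding step by step:
Bits 01 -> D
Bits 01 -> D
Bits 100 -> E
Bits 01 -> D


Decoded message: DDED


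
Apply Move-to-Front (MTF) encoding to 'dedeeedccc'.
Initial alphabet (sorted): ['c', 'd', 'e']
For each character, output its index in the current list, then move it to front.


MTF encoding:
'd': index 1 in ['c', 'd', 'e'] -> ['d', 'c', 'e']
'e': index 2 in ['d', 'c', 'e'] -> ['e', 'd', 'c']
'd': index 1 in ['e', 'd', 'c'] -> ['d', 'e', 'c']
'e': index 1 in ['d', 'e', 'c'] -> ['e', 'd', 'c']
'e': index 0 in ['e', 'd', 'c'] -> ['e', 'd', 'c']
'e': index 0 in ['e', 'd', 'c'] -> ['e', 'd', 'c']
'd': index 1 in ['e', 'd', 'c'] -> ['d', 'e', 'c']
'c': index 2 in ['d', 'e', 'c'] -> ['c', 'd', 'e']
'c': index 0 in ['c', 'd', 'e'] -> ['c', 'd', 'e']
'c': index 0 in ['c', 'd', 'e'] -> ['c', 'd', 'e']


Output: [1, 2, 1, 1, 0, 0, 1, 2, 0, 0]


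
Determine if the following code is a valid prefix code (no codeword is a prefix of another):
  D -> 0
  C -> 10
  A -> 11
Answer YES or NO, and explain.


Checking each pair (does one codeword prefix another?):
  D='0' vs C='10': no prefix
  D='0' vs A='11': no prefix
  C='10' vs D='0': no prefix
  C='10' vs A='11': no prefix
  A='11' vs D='0': no prefix
  A='11' vs C='10': no prefix
No violation found over all pairs.

YES -- this is a valid prefix code. No codeword is a prefix of any other codeword.


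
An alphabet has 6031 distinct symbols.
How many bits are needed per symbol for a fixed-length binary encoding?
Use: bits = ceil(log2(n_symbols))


log2(6031) = 12.5582
Bracket: 2^12 = 4096 < 6031 <= 2^13 = 8192
So ceil(log2(6031)) = 13

bits = ceil(log2(6031)) = ceil(12.5582) = 13 bits


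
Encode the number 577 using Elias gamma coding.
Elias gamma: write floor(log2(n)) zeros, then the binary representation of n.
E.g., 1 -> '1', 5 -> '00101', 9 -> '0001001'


num_bits = floor(log2(577)) + 1 = 10
leading_zeros = num_bits - 1 = 9
binary(577) = 1001000001

Elias gamma(577) = '000000000' + '1001000001' = 0000000001001000001 (19 bits)


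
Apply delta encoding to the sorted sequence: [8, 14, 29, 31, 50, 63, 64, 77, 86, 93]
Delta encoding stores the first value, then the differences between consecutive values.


First value: 8
Deltas:
  14 - 8 = 6
  29 - 14 = 15
  31 - 29 = 2
  50 - 31 = 19
  63 - 50 = 13
  64 - 63 = 1
  77 - 64 = 13
  86 - 77 = 9
  93 - 86 = 7


Delta encoded: [8, 6, 15, 2, 19, 13, 1, 13, 9, 7]


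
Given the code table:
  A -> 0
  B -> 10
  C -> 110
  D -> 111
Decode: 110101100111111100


Decoding:
110 -> C
10 -> B
110 -> C
0 -> A
111 -> D
111 -> D
10 -> B
0 -> A


Result: CBCADDBA


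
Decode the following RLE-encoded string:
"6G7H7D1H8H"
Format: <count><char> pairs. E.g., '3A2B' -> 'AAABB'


Expanding each <count><char> pair:
  6G -> 'GGGGGG'
  7H -> 'HHHHHHH'
  7D -> 'DDDDDDD'
  1H -> 'H'
  8H -> 'HHHHHHHH'

Decoded = GGGGGGHHHHHHHDDDDDDDHHHHHHHHH


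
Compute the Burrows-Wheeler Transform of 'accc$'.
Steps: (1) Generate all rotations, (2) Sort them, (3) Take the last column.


Rotations (sorted):
  0: $accc -> last char: c
  1: accc$ -> last char: $
  2: c$acc -> last char: c
  3: cc$ac -> last char: c
  4: ccc$a -> last char: a


BWT = c$cca


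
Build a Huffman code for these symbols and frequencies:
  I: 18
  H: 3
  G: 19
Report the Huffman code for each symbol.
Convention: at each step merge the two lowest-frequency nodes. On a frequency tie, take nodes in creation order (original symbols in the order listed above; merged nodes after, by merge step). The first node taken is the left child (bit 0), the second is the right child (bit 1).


Huffman tree construction:
Step 1: Merge H(3) + I(18) = 21
Step 2: Merge G(19) + (H+I)(21) = 40
Read each symbol's code off the tree from the root (left child = 0, right child = 1).

Codes:
  I: 11 (length 2)
  H: 10 (length 2)
  G: 0 (length 1)
Average code length: 61/40 = 1.5250 bits/symbol


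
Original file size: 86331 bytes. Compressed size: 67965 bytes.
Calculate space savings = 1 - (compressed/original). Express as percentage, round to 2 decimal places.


ratio = compressed/original = 67965/86331 = 0.787261
savings = 1 - ratio = 1 - 0.787261 = 0.212739
as a percentage: 0.212739 * 100 = 21.27%

Space savings = 1 - 67965/86331 = 21.27%


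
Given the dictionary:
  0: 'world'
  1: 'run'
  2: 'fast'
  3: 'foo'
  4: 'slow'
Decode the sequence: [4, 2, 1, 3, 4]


Look up each index in the dictionary:
  4 -> 'slow'
  2 -> 'fast'
  1 -> 'run'
  3 -> 'foo'
  4 -> 'slow'

Decoded: "slow fast run foo slow"


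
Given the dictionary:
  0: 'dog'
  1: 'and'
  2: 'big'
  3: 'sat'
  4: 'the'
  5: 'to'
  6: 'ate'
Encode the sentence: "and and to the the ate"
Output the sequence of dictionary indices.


Look up each word in the dictionary:
  'and' -> 1
  'and' -> 1
  'to' -> 5
  'the' -> 4
  'the' -> 4
  'ate' -> 6

Encoded: [1, 1, 5, 4, 4, 6]


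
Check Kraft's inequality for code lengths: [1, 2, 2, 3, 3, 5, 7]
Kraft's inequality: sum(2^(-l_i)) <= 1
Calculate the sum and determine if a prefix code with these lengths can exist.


Sum = 2^(-1) + 2^(-2) + 2^(-2) + 2^(-3) + 2^(-3) + 2^(-5) + 2^(-7)
    = 0.5 + 0.25 + 0.25 + 0.125 + 0.125 + 0.03125 + 0.0078125
    = 165/128 = 1.2890625
Since 1.2890625 > 1, Kraft's inequality is NOT satisfied.
A prefix code with these lengths CANNOT exist.

Kraft sum = 1.2890625. Not satisfied.


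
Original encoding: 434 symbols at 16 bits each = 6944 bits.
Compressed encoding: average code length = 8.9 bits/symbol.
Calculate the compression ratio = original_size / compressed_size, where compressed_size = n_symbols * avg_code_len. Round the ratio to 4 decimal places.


original_size = n_symbols * orig_bits = 434 * 16 = 6944 bits
compressed_size = n_symbols * avg_code_len = 434 * 8.9 = 3862.6 bits
ratio = original_size / compressed_size = 6944 / 3862.6 = 1.7978

Compression ratio = 1.7978


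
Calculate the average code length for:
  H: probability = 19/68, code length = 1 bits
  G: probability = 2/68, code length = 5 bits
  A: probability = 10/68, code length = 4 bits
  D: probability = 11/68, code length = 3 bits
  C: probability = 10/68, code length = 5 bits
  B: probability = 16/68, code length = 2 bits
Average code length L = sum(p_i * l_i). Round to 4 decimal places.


Weighted contributions p_i * l_i:
  H: (19/68) * 1 = 19/68
  G: (2/68) * 5 = 10/68
  A: (10/68) * 4 = 40/68
  D: (11/68) * 3 = 33/68
  C: (10/68) * 5 = 50/68
  B: (16/68) * 2 = 32/68
Sum = (19 + 10 + 40 + 33 + 50 + 32)/68 = 184/68

L = 184/68 = 2.7059 bits/symbol


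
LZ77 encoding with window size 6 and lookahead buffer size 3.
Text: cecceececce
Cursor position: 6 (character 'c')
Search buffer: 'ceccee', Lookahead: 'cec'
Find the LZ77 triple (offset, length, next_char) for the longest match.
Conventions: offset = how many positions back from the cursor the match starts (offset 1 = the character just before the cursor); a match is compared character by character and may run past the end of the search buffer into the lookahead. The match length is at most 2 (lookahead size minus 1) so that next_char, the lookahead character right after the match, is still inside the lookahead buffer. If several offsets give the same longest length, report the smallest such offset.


Try each offset into the search buffer:
  offset=1 (pos 5, char 'e'): match length 0
  offset=2 (pos 4, char 'e'): match length 0
  offset=3 (pos 3, char 'c'): match length 2
  offset=4 (pos 2, char 'c'): match length 1
  offset=5 (pos 1, char 'e'): match length 0
  offset=6 (pos 0, char 'c'): match length 2
Longest match has length 2, found at offsets 3, 6; take the smallest, offset 3.
next_char = character at position 6 + 2 = 8 -> 'c'

Best match: offset=3, length=2 (matching 'ce' starting at position 3)
LZ77 triple: (3, 2, 'c')


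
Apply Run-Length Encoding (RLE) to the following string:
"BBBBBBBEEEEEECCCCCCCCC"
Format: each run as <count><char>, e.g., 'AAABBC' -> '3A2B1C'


Scanning runs left to right:
  i=0: run of 'B' x 7 -> '7B'
  i=7: run of 'E' x 6 -> '6E'
  i=13: run of 'C' x 9 -> '9C'

RLE = 7B6E9C


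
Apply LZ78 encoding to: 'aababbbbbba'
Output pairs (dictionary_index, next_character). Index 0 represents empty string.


LZ78 encoding steps:
Dictionary: {0: ''}
Step 1: w='' (idx 0), next='a' -> output (0, 'a'), add 'a' as idx 1
Step 2: w='a' (idx 1), next='b' -> output (1, 'b'), add 'ab' as idx 2
Step 3: w='ab' (idx 2), next='b' -> output (2, 'b'), add 'abb' as idx 3
Step 4: w='' (idx 0), next='b' -> output (0, 'b'), add 'b' as idx 4
Step 5: w='b' (idx 4), next='b' -> output (4, 'b'), add 'bb' as idx 5
Step 6: w='b' (idx 4), next='a' -> output (4, 'a'), add 'ba' as idx 6


Encoded: [(0, 'a'), (1, 'b'), (2, 'b'), (0, 'b'), (4, 'b'), (4, 'a')]


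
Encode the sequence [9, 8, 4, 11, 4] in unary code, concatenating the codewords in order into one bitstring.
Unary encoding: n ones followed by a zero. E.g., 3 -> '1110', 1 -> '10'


Encode each number as n ones followed by a terminating 0:
  9 -> 1111111110 (10 bits)
  8 -> 111111110 (9 bits)
  4 -> 11110 (5 bits)
  11 -> 111111111110 (12 bits)
  4 -> 11110 (5 bits)
Total length = 10 + 9 + 5 + 12 + 5 = 41 bits.

Unary([9, 8, 4, 11, 4]) = 11111111101111111101111011111111111011110 (41 bits)


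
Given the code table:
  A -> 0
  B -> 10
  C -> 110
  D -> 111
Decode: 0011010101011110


Decoding:
0 -> A
0 -> A
110 -> C
10 -> B
10 -> B
10 -> B
111 -> D
10 -> B


Result: AACBBBDB


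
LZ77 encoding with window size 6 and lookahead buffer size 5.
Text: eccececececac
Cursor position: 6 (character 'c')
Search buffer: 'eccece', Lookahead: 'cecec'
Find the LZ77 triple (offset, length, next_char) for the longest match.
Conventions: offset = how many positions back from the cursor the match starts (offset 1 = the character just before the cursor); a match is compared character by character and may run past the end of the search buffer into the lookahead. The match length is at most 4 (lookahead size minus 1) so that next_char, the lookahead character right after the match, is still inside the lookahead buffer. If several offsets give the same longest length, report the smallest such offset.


Try each offset into the search buffer:
  offset=1 (pos 5, char 'e'): match length 0
  offset=2 (pos 4, char 'c'): match length 4
  offset=3 (pos 3, char 'e'): match length 0
  offset=4 (pos 2, char 'c'): match length 4
  offset=5 (pos 1, char 'c'): match length 1
  offset=6 (pos 0, char 'e'): match length 0
Longest match has length 4, found at offsets 2, 4; take the smallest, offset 2.
next_char = character at position 6 + 4 = 10 -> 'c'

Best match: offset=2, length=4 (matching 'cece' starting at position 4)
LZ77 triple: (2, 4, 'c')


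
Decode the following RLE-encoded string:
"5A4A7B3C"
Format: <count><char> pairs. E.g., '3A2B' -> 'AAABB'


Expanding each <count><char> pair:
  5A -> 'AAAAA'
  4A -> 'AAAA'
  7B -> 'BBBBBBB'
  3C -> 'CCC'

Decoded = AAAAAAAAABBBBBBBCCC


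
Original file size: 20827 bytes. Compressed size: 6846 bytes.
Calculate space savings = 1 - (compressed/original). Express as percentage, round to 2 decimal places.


ratio = compressed/original = 6846/20827 = 0.328708
savings = 1 - ratio = 1 - 0.328708 = 0.671292
as a percentage: 0.671292 * 100 = 67.13%

Space savings = 1 - 6846/20827 = 67.13%


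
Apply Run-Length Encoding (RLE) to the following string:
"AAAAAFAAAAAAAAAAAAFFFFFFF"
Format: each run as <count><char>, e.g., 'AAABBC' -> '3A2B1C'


Scanning runs left to right:
  i=0: run of 'A' x 5 -> '5A'
  i=5: run of 'F' x 1 -> '1F'
  i=6: run of 'A' x 12 -> '12A'
  i=18: run of 'F' x 7 -> '7F'

RLE = 5A1F12A7F


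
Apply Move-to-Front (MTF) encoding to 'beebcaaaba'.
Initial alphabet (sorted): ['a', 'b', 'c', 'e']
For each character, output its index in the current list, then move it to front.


MTF encoding:
'b': index 1 in ['a', 'b', 'c', 'e'] -> ['b', 'a', 'c', 'e']
'e': index 3 in ['b', 'a', 'c', 'e'] -> ['e', 'b', 'a', 'c']
'e': index 0 in ['e', 'b', 'a', 'c'] -> ['e', 'b', 'a', 'c']
'b': index 1 in ['e', 'b', 'a', 'c'] -> ['b', 'e', 'a', 'c']
'c': index 3 in ['b', 'e', 'a', 'c'] -> ['c', 'b', 'e', 'a']
'a': index 3 in ['c', 'b', 'e', 'a'] -> ['a', 'c', 'b', 'e']
'a': index 0 in ['a', 'c', 'b', 'e'] -> ['a', 'c', 'b', 'e']
'a': index 0 in ['a', 'c', 'b', 'e'] -> ['a', 'c', 'b', 'e']
'b': index 2 in ['a', 'c', 'b', 'e'] -> ['b', 'a', 'c', 'e']
'a': index 1 in ['b', 'a', 'c', 'e'] -> ['a', 'b', 'c', 'e']


Output: [1, 3, 0, 1, 3, 3, 0, 0, 2, 1]
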